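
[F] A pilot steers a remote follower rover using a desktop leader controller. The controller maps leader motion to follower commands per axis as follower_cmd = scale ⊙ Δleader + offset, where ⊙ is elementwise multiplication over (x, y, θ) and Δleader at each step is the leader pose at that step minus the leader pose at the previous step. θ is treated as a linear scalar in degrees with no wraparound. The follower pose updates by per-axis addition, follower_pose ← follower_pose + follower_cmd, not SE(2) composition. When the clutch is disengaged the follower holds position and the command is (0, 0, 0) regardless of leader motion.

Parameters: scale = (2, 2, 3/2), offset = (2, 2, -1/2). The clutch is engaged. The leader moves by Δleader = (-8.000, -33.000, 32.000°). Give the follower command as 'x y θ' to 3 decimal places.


-14.000 -64.000 47.500

axis x: 2·-8.000 + 2 = -14.000
axis y: 2·-33.000 + 2 = -64.000
axis θ: 3/2·32.000 + -1/2 = 47.500


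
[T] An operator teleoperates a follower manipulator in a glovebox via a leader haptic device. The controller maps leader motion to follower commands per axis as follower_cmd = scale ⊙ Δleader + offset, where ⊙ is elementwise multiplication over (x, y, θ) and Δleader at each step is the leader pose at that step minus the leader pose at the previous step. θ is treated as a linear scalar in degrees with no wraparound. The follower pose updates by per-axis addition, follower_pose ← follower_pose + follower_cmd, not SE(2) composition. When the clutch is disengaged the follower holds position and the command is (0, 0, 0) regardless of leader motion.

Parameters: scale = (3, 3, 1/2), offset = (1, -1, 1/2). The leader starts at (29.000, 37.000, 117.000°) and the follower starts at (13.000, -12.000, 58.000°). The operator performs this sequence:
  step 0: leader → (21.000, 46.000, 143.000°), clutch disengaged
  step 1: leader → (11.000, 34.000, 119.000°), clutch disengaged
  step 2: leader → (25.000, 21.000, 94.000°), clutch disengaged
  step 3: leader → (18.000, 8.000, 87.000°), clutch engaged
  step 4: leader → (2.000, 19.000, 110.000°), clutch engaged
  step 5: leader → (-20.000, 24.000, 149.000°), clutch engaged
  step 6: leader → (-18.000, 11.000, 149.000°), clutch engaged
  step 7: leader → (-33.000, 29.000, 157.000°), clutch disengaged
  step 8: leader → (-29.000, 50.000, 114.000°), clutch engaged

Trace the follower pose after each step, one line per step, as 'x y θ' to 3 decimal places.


step 0: Δleader=(-8.000, 9.000, 26.000°), disengaged; cmd=(0,0,0) → follower holds at (13.000, -12.000, 58.000°)
step 1: Δleader=(-10.000, -12.000, -24.000°), disengaged; cmd=(0,0,0) → follower holds at (13.000, -12.000, 58.000°)
step 2: Δleader=(14.000, -13.000, -25.000°), disengaged; cmd=(0,0,0) → follower holds at (13.000, -12.000, 58.000°)
step 3: Δleader=(-7.000, -13.000, -7.000°), engaged; cmd=(-20.000, -40.000, -3.000°) → follower=(-7.000, -52.000, 55.000°)
step 4: Δleader=(-16.000, 11.000, 23.000°), engaged; cmd=(-47.000, 32.000, 12.000°) → follower=(-54.000, -20.000, 67.000°)
step 5: Δleader=(-22.000, 5.000, 39.000°), engaged; cmd=(-65.000, 14.000, 20.000°) → follower=(-119.000, -6.000, 87.000°)
step 6: Δleader=(2.000, -13.000, 0.000°), engaged; cmd=(7.000, -40.000, 0.500°) → follower=(-112.000, -46.000, 87.500°)
step 7: Δleader=(-15.000, 18.000, 8.000°), disengaged; cmd=(0,0,0) → follower holds at (-112.000, -46.000, 87.500°)
step 8: Δleader=(4.000, 21.000, -43.000°), engaged; cmd=(13.000, 62.000, -21.000°) → follower=(-99.000, 16.000, 66.500°)

13.000 -12.000 58.000
13.000 -12.000 58.000
13.000 -12.000 58.000
-7.000 -52.000 55.000
-54.000 -20.000 67.000
-119.000 -6.000 87.000
-112.000 -46.000 87.500
-112.000 -46.000 87.500
-99.000 16.000 66.500


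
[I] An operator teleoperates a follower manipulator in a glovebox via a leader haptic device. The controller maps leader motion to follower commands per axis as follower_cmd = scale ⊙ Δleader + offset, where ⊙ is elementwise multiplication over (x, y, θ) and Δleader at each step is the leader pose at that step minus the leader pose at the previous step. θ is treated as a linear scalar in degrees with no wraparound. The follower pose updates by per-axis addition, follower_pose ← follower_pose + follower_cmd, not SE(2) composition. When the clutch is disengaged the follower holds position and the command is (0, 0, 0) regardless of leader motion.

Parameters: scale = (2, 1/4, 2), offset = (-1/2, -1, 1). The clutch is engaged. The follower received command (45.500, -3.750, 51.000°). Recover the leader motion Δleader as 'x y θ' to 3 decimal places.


23.000 -11.000 25.000

axis x: (45.500 − -1/2) / (2) = 23.000
axis y: (-3.750 − -1) / (1/4) = -11.000
axis θ: (51.000 − 1) / (2) = 25.000


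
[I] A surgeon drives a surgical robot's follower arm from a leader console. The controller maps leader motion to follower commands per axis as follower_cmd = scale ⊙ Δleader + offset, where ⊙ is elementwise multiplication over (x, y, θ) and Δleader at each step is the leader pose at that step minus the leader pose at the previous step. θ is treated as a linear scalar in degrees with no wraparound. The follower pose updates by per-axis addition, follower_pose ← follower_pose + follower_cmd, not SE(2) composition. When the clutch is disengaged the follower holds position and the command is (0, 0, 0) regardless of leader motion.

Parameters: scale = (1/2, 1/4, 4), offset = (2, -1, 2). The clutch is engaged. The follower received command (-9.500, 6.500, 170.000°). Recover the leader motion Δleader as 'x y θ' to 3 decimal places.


-23.000 30.000 42.000

axis x: (-9.500 − 2) / (1/2) = -23.000
axis y: (6.500 − -1) / (1/4) = 30.000
axis θ: (170.000 − 2) / (4) = 42.000


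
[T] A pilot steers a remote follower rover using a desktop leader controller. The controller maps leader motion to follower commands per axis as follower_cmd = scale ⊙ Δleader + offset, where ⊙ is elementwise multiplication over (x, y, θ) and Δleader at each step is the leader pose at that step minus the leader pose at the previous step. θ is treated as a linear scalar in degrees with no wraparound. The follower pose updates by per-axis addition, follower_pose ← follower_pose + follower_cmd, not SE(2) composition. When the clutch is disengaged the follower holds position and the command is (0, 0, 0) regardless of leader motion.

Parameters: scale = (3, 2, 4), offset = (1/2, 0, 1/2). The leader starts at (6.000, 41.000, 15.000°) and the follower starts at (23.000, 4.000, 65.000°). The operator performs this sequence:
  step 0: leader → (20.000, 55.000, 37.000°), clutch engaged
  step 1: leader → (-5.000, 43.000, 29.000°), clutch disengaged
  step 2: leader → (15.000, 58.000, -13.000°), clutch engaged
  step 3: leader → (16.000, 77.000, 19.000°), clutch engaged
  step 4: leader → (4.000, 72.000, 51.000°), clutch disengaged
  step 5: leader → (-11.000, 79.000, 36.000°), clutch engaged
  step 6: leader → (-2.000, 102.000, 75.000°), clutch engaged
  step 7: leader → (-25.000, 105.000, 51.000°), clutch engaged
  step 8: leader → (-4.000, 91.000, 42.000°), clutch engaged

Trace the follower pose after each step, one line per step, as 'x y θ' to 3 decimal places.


step 0: Δleader=(14.000, 14.000, 22.000°), engaged; cmd=(42.500, 28.000, 88.500°) → follower=(65.500, 32.000, 153.500°)
step 1: Δleader=(-25.000, -12.000, -8.000°), disengaged; cmd=(0,0,0) → follower holds at (65.500, 32.000, 153.500°)
step 2: Δleader=(20.000, 15.000, -42.000°), engaged; cmd=(60.500, 30.000, -167.500°) → follower=(126.000, 62.000, -14.000°)
step 3: Δleader=(1.000, 19.000, 32.000°), engaged; cmd=(3.500, 38.000, 128.500°) → follower=(129.500, 100.000, 114.500°)
step 4: Δleader=(-12.000, -5.000, 32.000°), disengaged; cmd=(0,0,0) → follower holds at (129.500, 100.000, 114.500°)
step 5: Δleader=(-15.000, 7.000, -15.000°), engaged; cmd=(-44.500, 14.000, -59.500°) → follower=(85.000, 114.000, 55.000°)
step 6: Δleader=(9.000, 23.000, 39.000°), engaged; cmd=(27.500, 46.000, 156.500°) → follower=(112.500, 160.000, 211.500°)
step 7: Δleader=(-23.000, 3.000, -24.000°), engaged; cmd=(-68.500, 6.000, -95.500°) → follower=(44.000, 166.000, 116.000°)
step 8: Δleader=(21.000, -14.000, -9.000°), engaged; cmd=(63.500, -28.000, -35.500°) → follower=(107.500, 138.000, 80.500°)

65.500 32.000 153.500
65.500 32.000 153.500
126.000 62.000 -14.000
129.500 100.000 114.500
129.500 100.000 114.500
85.000 114.000 55.000
112.500 160.000 211.500
44.000 166.000 116.000
107.500 138.000 80.500


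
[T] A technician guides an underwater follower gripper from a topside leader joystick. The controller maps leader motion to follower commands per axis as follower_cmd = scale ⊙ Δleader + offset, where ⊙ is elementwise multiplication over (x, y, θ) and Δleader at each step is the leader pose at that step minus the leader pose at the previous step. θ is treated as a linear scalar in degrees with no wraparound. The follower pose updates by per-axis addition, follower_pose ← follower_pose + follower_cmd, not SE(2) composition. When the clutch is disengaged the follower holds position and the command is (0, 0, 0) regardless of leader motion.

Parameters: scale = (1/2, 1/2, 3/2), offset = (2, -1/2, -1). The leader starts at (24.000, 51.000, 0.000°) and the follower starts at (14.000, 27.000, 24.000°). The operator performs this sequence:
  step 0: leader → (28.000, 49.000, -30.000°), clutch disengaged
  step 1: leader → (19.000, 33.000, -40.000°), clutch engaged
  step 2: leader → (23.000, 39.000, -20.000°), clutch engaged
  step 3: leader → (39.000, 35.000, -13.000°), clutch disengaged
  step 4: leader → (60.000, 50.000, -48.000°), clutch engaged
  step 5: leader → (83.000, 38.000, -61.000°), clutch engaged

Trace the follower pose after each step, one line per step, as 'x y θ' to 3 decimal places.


14.000 27.000 24.000
11.500 18.500 8.000
15.500 21.000 37.000
15.500 21.000 37.000
28.000 28.000 -16.500
41.500 21.500 -37.000

step 0: Δleader=(4.000, -2.000, -30.000°), disengaged; cmd=(0,0,0) → follower holds at (14.000, 27.000, 24.000°)
step 1: Δleader=(-9.000, -16.000, -10.000°), engaged; cmd=(-2.500, -8.500, -16.000°) → follower=(11.500, 18.500, 8.000°)
step 2: Δleader=(4.000, 6.000, 20.000°), engaged; cmd=(4.000, 2.500, 29.000°) → follower=(15.500, 21.000, 37.000°)
step 3: Δleader=(16.000, -4.000, 7.000°), disengaged; cmd=(0,0,0) → follower holds at (15.500, 21.000, 37.000°)
step 4: Δleader=(21.000, 15.000, -35.000°), engaged; cmd=(12.500, 7.000, -53.500°) → follower=(28.000, 28.000, -16.500°)
step 5: Δleader=(23.000, -12.000, -13.000°), engaged; cmd=(13.500, -6.500, -20.500°) → follower=(41.500, 21.500, -37.000°)


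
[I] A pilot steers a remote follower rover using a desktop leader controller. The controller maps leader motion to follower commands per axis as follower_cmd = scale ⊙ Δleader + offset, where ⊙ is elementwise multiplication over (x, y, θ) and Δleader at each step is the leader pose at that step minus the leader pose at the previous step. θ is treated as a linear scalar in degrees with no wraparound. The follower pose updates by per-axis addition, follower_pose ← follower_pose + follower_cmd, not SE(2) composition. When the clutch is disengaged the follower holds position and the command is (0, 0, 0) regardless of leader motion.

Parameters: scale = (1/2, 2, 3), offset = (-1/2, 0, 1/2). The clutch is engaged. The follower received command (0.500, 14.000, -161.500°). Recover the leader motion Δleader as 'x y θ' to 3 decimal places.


2.000 7.000 -54.000

axis x: (0.500 − -1/2) / (1/2) = 2.000
axis y: (14.000 − 0) / (2) = 7.000
axis θ: (-161.500 − 1/2) / (3) = -54.000


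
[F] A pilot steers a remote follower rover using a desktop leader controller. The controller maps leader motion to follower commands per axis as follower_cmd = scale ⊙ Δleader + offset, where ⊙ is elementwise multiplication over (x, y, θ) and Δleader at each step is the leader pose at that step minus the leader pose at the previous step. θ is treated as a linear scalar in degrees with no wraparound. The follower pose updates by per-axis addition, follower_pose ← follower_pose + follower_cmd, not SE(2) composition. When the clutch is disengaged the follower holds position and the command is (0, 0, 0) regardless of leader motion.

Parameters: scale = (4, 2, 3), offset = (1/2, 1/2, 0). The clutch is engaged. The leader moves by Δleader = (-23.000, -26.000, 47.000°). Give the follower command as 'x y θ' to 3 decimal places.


axis x: 4·-23.000 + 1/2 = -91.500
axis y: 2·-26.000 + 1/2 = -51.500
axis θ: 3·47.000 + 0 = 141.000

-91.500 -51.500 141.000


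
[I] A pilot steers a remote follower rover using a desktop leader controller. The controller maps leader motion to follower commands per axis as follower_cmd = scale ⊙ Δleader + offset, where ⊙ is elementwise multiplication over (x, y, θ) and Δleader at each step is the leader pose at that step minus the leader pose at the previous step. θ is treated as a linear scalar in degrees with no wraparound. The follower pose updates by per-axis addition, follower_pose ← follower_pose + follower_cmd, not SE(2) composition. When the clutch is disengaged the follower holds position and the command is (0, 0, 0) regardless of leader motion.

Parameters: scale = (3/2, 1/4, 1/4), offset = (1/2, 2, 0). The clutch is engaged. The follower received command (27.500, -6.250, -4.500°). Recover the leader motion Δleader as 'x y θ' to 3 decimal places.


axis x: (27.500 − 1/2) / (3/2) = 18.000
axis y: (-6.250 − 2) / (1/4) = -33.000
axis θ: (-4.500 − 0) / (1/4) = -18.000

18.000 -33.000 -18.000


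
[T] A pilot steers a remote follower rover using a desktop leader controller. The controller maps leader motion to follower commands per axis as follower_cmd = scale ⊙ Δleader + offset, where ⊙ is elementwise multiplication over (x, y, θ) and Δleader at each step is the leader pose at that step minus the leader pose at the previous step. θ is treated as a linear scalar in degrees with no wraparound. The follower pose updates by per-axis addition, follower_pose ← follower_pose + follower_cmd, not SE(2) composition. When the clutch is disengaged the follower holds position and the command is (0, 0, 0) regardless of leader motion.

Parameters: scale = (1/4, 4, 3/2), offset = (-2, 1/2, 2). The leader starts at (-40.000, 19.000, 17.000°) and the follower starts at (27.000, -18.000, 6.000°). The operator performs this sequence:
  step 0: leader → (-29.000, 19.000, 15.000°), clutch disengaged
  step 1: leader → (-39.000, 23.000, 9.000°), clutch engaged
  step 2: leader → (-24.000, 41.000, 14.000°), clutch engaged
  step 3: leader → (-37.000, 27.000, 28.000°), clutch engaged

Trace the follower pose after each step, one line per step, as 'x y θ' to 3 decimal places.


step 0: Δleader=(11.000, 0.000, -2.000°), disengaged; cmd=(0,0,0) → follower holds at (27.000, -18.000, 6.000°)
step 1: Δleader=(-10.000, 4.000, -6.000°), engaged; cmd=(-4.500, 16.500, -7.000°) → follower=(22.500, -1.500, -1.000°)
step 2: Δleader=(15.000, 18.000, 5.000°), engaged; cmd=(1.750, 72.500, 9.500°) → follower=(24.250, 71.000, 8.500°)
step 3: Δleader=(-13.000, -14.000, 14.000°), engaged; cmd=(-5.250, -55.500, 23.000°) → follower=(19.000, 15.500, 31.500°)

27.000 -18.000 6.000
22.500 -1.500 -1.000
24.250 71.000 8.500
19.000 15.500 31.500


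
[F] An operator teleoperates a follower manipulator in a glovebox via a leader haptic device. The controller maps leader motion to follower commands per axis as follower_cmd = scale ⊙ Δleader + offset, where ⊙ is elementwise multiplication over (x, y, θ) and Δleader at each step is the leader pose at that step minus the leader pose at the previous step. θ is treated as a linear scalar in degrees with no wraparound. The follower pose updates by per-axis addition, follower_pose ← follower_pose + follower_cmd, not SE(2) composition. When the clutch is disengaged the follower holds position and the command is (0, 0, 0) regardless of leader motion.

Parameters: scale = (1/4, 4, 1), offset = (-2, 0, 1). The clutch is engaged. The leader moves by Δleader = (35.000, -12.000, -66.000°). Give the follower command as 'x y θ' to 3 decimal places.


axis x: 1/4·35.000 + -2 = 6.750
axis y: 4·-12.000 + 0 = -48.000
axis θ: 1·-66.000 + 1 = -65.000

6.750 -48.000 -65.000


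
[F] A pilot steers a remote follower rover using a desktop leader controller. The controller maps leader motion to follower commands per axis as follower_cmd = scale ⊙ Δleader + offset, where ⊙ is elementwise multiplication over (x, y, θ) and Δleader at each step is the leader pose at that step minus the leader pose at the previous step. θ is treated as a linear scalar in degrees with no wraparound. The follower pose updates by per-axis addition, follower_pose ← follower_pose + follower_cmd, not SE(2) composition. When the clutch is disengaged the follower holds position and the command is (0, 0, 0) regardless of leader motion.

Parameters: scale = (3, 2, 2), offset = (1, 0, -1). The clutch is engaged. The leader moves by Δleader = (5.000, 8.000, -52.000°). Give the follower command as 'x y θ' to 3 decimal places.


axis x: 3·5.000 + 1 = 16.000
axis y: 2·8.000 + 0 = 16.000
axis θ: 2·-52.000 + -1 = -105.000

16.000 16.000 -105.000


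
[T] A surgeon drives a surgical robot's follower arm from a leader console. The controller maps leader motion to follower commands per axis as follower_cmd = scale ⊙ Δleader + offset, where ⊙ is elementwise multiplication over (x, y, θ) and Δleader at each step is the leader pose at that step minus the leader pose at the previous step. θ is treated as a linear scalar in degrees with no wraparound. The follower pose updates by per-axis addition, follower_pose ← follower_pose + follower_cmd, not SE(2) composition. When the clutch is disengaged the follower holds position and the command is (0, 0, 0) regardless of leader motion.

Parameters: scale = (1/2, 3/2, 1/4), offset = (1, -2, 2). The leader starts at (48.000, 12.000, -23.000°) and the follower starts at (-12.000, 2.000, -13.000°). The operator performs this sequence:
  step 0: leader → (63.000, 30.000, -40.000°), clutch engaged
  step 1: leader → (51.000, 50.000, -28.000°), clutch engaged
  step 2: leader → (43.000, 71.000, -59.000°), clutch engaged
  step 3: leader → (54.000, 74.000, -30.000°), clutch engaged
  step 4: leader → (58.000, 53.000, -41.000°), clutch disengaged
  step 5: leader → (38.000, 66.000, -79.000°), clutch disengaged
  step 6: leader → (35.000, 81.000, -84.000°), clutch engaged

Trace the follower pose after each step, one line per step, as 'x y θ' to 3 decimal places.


step 0: Δleader=(15.000, 18.000, -17.000°), engaged; cmd=(8.500, 25.000, -2.250°) → follower=(-3.500, 27.000, -15.250°)
step 1: Δleader=(-12.000, 20.000, 12.000°), engaged; cmd=(-5.000, 28.000, 5.000°) → follower=(-8.500, 55.000, -10.250°)
step 2: Δleader=(-8.000, 21.000, -31.000°), engaged; cmd=(-3.000, 29.500, -5.750°) → follower=(-11.500, 84.500, -16.000°)
step 3: Δleader=(11.000, 3.000, 29.000°), engaged; cmd=(6.500, 2.500, 9.250°) → follower=(-5.000, 87.000, -6.750°)
step 4: Δleader=(4.000, -21.000, -11.000°), disengaged; cmd=(0,0,0) → follower holds at (-5.000, 87.000, -6.750°)
step 5: Δleader=(-20.000, 13.000, -38.000°), disengaged; cmd=(0,0,0) → follower holds at (-5.000, 87.000, -6.750°)
step 6: Δleader=(-3.000, 15.000, -5.000°), engaged; cmd=(-0.500, 20.500, 0.750°) → follower=(-5.500, 107.500, -6.000°)

-3.500 27.000 -15.250
-8.500 55.000 -10.250
-11.500 84.500 -16.000
-5.000 87.000 -6.750
-5.000 87.000 -6.750
-5.000 87.000 -6.750
-5.500 107.500 -6.000


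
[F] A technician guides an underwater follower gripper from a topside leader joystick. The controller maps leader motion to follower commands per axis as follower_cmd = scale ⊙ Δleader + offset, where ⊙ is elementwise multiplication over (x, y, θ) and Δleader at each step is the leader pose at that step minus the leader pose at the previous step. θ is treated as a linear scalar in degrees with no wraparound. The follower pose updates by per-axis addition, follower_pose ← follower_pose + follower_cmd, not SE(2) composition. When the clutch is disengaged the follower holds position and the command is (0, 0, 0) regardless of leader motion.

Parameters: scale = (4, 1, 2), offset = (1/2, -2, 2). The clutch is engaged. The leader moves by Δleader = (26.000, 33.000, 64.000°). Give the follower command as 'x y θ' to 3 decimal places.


axis x: 4·26.000 + 1/2 = 104.500
axis y: 1·33.000 + -2 = 31.000
axis θ: 2·64.000 + 2 = 130.000

104.500 31.000 130.000


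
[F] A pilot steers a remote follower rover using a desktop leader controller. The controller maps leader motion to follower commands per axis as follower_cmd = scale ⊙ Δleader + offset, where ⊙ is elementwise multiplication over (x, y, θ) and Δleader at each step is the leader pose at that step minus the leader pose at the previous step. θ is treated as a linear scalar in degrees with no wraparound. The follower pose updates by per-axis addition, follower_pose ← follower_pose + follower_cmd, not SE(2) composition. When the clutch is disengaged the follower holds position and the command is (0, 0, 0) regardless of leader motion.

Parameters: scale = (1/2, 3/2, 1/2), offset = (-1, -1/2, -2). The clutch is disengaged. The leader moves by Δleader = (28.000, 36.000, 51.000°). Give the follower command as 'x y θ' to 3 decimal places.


clutch disengaged → follower holds; cmd = (0, 0, 0)

0.000 0.000 0.000


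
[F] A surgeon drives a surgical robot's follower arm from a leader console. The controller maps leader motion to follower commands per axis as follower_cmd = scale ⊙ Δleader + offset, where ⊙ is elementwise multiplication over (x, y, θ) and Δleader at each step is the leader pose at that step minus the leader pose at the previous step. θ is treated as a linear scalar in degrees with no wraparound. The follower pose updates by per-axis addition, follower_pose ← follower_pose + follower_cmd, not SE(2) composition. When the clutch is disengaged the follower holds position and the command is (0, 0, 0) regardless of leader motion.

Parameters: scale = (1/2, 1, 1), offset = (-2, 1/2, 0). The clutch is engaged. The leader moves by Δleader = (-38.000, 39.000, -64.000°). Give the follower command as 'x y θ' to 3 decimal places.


axis x: 1/2·-38.000 + -2 = -21.000
axis y: 1·39.000 + 1/2 = 39.500
axis θ: 1·-64.000 + 0 = -64.000

-21.000 39.500 -64.000


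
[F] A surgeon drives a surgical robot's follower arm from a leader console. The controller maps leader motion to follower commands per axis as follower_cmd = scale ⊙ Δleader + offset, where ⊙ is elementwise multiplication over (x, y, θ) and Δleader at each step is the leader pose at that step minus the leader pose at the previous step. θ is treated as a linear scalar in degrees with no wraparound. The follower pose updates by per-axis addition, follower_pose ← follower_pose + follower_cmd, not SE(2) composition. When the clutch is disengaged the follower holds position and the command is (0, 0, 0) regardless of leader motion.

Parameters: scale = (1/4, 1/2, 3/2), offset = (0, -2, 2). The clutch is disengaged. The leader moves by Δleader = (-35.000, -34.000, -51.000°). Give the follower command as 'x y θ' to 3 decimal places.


clutch disengaged → follower holds; cmd = (0, 0, 0)

0.000 0.000 0.000


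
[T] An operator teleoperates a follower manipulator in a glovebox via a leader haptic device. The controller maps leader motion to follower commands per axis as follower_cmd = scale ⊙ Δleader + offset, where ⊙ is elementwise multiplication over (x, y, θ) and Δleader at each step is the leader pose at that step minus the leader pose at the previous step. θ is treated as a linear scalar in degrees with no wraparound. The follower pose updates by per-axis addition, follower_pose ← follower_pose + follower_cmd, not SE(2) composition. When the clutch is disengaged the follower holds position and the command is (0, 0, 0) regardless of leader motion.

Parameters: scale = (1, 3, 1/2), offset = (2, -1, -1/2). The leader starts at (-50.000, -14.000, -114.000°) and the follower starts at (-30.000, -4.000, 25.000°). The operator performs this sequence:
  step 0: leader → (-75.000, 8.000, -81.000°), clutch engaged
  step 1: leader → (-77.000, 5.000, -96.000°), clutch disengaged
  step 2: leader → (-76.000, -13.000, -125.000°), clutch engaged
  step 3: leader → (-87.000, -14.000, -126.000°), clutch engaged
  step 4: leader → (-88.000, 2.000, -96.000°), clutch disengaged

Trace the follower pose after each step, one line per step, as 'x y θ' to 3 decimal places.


-53.000 61.000 41.000
-53.000 61.000 41.000
-50.000 6.000 26.000
-59.000 2.000 25.000
-59.000 2.000 25.000

step 0: Δleader=(-25.000, 22.000, 33.000°), engaged; cmd=(-23.000, 65.000, 16.000°) → follower=(-53.000, 61.000, 41.000°)
step 1: Δleader=(-2.000, -3.000, -15.000°), disengaged; cmd=(0,0,0) → follower holds at (-53.000, 61.000, 41.000°)
step 2: Δleader=(1.000, -18.000, -29.000°), engaged; cmd=(3.000, -55.000, -15.000°) → follower=(-50.000, 6.000, 26.000°)
step 3: Δleader=(-11.000, -1.000, -1.000°), engaged; cmd=(-9.000, -4.000, -1.000°) → follower=(-59.000, 2.000, 25.000°)
step 4: Δleader=(-1.000, 16.000, 30.000°), disengaged; cmd=(0,0,0) → follower holds at (-59.000, 2.000, 25.000°)


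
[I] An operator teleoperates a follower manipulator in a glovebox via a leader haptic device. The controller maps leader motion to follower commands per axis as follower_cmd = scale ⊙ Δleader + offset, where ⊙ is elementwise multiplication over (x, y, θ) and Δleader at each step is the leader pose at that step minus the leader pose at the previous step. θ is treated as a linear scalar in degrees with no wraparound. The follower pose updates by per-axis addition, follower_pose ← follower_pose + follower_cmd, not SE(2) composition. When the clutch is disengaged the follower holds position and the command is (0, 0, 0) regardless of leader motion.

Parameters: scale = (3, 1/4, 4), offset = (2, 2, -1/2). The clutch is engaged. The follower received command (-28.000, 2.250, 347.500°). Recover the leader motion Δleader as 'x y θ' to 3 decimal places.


axis x: (-28.000 − 2) / (3) = -10.000
axis y: (2.250 − 2) / (1/4) = 1.000
axis θ: (347.500 − -1/2) / (4) = 87.000

-10.000 1.000 87.000


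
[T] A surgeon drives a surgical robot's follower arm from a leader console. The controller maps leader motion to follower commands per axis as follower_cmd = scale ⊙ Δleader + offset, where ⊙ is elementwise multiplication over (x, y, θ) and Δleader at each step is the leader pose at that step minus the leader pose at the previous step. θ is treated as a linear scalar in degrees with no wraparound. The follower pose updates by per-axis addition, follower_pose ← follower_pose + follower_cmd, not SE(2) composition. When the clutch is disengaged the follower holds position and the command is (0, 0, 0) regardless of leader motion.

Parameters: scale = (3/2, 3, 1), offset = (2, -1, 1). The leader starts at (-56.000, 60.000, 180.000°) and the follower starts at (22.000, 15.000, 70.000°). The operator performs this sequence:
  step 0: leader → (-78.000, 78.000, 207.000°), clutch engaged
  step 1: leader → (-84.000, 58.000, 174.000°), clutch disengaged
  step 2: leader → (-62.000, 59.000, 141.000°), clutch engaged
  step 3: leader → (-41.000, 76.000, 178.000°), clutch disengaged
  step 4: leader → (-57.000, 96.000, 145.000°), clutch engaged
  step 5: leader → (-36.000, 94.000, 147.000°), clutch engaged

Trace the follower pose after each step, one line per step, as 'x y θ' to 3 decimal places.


step 0: Δleader=(-22.000, 18.000, 27.000°), engaged; cmd=(-31.000, 53.000, 28.000°) → follower=(-9.000, 68.000, 98.000°)
step 1: Δleader=(-6.000, -20.000, -33.000°), disengaged; cmd=(0,0,0) → follower holds at (-9.000, 68.000, 98.000°)
step 2: Δleader=(22.000, 1.000, -33.000°), engaged; cmd=(35.000, 2.000, -32.000°) → follower=(26.000, 70.000, 66.000°)
step 3: Δleader=(21.000, 17.000, 37.000°), disengaged; cmd=(0,0,0) → follower holds at (26.000, 70.000, 66.000°)
step 4: Δleader=(-16.000, 20.000, -33.000°), engaged; cmd=(-22.000, 59.000, -32.000°) → follower=(4.000, 129.000, 34.000°)
step 5: Δleader=(21.000, -2.000, 2.000°), engaged; cmd=(33.500, -7.000, 3.000°) → follower=(37.500, 122.000, 37.000°)

-9.000 68.000 98.000
-9.000 68.000 98.000
26.000 70.000 66.000
26.000 70.000 66.000
4.000 129.000 34.000
37.500 122.000 37.000


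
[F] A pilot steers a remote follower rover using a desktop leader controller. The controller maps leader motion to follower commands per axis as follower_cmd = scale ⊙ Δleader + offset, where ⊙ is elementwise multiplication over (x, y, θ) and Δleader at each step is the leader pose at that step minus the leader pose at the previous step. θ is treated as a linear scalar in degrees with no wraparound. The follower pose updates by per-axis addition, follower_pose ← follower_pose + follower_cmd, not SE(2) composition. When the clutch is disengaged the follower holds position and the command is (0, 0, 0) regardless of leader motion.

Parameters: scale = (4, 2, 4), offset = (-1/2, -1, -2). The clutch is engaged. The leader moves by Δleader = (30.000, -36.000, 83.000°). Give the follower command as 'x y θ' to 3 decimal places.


axis x: 4·30.000 + -1/2 = 119.500
axis y: 2·-36.000 + -1 = -73.000
axis θ: 4·83.000 + -2 = 330.000

119.500 -73.000 330.000


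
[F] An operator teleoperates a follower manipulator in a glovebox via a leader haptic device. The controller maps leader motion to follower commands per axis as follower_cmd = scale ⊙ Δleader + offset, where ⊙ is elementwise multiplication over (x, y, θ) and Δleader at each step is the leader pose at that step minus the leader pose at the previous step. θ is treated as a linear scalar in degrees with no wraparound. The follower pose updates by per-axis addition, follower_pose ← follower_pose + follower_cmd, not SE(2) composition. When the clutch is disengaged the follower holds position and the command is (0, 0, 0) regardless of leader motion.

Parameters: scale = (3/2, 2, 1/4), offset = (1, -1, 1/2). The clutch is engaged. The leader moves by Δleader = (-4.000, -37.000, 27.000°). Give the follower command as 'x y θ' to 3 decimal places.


axis x: 3/2·-4.000 + 1 = -5.000
axis y: 2·-37.000 + -1 = -75.000
axis θ: 1/4·27.000 + 1/2 = 7.250

-5.000 -75.000 7.250


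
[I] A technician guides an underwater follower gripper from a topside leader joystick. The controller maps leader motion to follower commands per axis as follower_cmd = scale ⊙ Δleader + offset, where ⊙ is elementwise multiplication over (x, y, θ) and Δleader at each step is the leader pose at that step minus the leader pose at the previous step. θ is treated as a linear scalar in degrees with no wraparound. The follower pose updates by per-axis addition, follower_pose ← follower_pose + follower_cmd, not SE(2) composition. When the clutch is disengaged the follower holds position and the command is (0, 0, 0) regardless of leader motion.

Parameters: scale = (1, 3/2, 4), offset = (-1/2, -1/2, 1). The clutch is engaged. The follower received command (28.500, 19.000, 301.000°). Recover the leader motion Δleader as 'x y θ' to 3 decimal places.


axis x: (28.500 − -1/2) / (1) = 29.000
axis y: (19.000 − -1/2) / (3/2) = 13.000
axis θ: (301.000 − 1) / (4) = 75.000

29.000 13.000 75.000


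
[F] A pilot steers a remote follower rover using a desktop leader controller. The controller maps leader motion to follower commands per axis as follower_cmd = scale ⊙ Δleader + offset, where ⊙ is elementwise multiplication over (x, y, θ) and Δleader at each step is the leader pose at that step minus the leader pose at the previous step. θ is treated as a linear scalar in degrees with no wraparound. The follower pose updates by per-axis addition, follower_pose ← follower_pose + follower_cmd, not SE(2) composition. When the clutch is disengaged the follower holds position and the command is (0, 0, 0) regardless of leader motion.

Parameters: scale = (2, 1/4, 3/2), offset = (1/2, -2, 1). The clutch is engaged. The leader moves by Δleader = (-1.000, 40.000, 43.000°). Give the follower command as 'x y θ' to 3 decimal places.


-1.500 8.000 65.500

axis x: 2·-1.000 + 1/2 = -1.500
axis y: 1/4·40.000 + -2 = 8.000
axis θ: 3/2·43.000 + 1 = 65.500


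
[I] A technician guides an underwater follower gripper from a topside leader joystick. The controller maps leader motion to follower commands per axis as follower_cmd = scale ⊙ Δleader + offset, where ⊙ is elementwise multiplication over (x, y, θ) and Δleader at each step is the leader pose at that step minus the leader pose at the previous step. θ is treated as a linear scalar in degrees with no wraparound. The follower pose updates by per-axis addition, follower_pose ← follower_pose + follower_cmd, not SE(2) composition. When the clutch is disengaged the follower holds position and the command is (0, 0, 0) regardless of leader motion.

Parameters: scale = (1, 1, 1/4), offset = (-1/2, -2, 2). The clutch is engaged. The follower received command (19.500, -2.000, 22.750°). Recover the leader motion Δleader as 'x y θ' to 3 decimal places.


20.000 0.000 83.000

axis x: (19.500 − -1/2) / (1) = 20.000
axis y: (-2.000 − -2) / (1) = 0.000
axis θ: (22.750 − 2) / (1/4) = 83.000


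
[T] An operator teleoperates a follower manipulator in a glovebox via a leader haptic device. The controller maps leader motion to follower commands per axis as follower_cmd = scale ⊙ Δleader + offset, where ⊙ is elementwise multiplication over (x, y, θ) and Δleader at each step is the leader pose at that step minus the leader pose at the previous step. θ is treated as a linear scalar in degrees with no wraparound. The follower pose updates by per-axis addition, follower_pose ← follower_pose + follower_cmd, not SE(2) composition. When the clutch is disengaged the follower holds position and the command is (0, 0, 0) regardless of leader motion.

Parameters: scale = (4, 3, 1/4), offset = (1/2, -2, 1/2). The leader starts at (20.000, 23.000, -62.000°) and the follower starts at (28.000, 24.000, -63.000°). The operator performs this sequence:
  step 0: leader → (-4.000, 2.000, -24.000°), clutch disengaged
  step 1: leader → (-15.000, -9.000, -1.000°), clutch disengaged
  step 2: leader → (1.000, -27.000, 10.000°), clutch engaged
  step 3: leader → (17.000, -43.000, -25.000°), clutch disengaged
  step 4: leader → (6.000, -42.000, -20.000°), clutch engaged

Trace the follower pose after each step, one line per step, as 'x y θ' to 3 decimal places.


28.000 24.000 -63.000
28.000 24.000 -63.000
92.500 -32.000 -59.750
92.500 -32.000 -59.750
49.000 -31.000 -58.000

step 0: Δleader=(-24.000, -21.000, 38.000°), disengaged; cmd=(0,0,0) → follower holds at (28.000, 24.000, -63.000°)
step 1: Δleader=(-11.000, -11.000, 23.000°), disengaged; cmd=(0,0,0) → follower holds at (28.000, 24.000, -63.000°)
step 2: Δleader=(16.000, -18.000, 11.000°), engaged; cmd=(64.500, -56.000, 3.250°) → follower=(92.500, -32.000, -59.750°)
step 3: Δleader=(16.000, -16.000, -35.000°), disengaged; cmd=(0,0,0) → follower holds at (92.500, -32.000, -59.750°)
step 4: Δleader=(-11.000, 1.000, 5.000°), engaged; cmd=(-43.500, 1.000, 1.750°) → follower=(49.000, -31.000, -58.000°)


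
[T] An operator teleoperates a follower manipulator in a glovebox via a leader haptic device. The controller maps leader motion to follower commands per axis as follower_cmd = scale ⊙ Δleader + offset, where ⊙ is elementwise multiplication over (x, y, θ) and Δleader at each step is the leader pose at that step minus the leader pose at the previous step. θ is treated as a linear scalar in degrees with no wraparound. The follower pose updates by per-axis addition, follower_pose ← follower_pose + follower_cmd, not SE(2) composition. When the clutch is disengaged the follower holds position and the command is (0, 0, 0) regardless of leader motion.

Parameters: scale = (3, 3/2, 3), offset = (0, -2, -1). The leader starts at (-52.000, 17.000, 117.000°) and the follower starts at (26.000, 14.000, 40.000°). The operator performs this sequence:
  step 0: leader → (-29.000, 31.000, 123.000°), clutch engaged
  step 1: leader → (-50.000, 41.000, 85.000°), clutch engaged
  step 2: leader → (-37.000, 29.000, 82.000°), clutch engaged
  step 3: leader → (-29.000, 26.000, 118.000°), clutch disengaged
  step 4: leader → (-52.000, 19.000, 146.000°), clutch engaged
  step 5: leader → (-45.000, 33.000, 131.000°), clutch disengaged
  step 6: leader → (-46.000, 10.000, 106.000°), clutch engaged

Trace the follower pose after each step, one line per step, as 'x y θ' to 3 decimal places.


step 0: Δleader=(23.000, 14.000, 6.000°), engaged; cmd=(69.000, 19.000, 17.000°) → follower=(95.000, 33.000, 57.000°)
step 1: Δleader=(-21.000, 10.000, -38.000°), engaged; cmd=(-63.000, 13.000, -115.000°) → follower=(32.000, 46.000, -58.000°)
step 2: Δleader=(13.000, -12.000, -3.000°), engaged; cmd=(39.000, -20.000, -10.000°) → follower=(71.000, 26.000, -68.000°)
step 3: Δleader=(8.000, -3.000, 36.000°), disengaged; cmd=(0,0,0) → follower holds at (71.000, 26.000, -68.000°)
step 4: Δleader=(-23.000, -7.000, 28.000°), engaged; cmd=(-69.000, -12.500, 83.000°) → follower=(2.000, 13.500, 15.000°)
step 5: Δleader=(7.000, 14.000, -15.000°), disengaged; cmd=(0,0,0) → follower holds at (2.000, 13.500, 15.000°)
step 6: Δleader=(-1.000, -23.000, -25.000°), engaged; cmd=(-3.000, -36.500, -76.000°) → follower=(-1.000, -23.000, -61.000°)

95.000 33.000 57.000
32.000 46.000 -58.000
71.000 26.000 -68.000
71.000 26.000 -68.000
2.000 13.500 15.000
2.000 13.500 15.000
-1.000 -23.000 -61.000


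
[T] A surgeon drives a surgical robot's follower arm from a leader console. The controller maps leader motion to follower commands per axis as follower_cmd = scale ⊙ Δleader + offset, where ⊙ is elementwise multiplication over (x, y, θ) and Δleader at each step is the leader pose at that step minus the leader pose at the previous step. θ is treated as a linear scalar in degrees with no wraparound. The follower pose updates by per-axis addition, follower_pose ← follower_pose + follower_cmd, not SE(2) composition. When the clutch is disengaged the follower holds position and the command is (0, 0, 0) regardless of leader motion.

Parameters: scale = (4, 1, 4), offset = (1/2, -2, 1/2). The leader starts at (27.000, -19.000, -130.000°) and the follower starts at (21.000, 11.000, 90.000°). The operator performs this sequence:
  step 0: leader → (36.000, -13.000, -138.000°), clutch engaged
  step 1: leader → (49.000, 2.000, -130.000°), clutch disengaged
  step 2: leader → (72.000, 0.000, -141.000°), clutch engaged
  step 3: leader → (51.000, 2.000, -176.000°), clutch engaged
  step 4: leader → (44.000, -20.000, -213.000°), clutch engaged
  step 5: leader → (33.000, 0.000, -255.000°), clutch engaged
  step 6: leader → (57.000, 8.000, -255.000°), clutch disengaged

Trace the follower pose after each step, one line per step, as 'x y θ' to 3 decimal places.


step 0: Δleader=(9.000, 6.000, -8.000°), engaged; cmd=(36.500, 4.000, -31.500°) → follower=(57.500, 15.000, 58.500°)
step 1: Δleader=(13.000, 15.000, 8.000°), disengaged; cmd=(0,0,0) → follower holds at (57.500, 15.000, 58.500°)
step 2: Δleader=(23.000, -2.000, -11.000°), engaged; cmd=(92.500, -4.000, -43.500°) → follower=(150.000, 11.000, 15.000°)
step 3: Δleader=(-21.000, 2.000, -35.000°), engaged; cmd=(-83.500, 0.000, -139.500°) → follower=(66.500, 11.000, -124.500°)
step 4: Δleader=(-7.000, -22.000, -37.000°), engaged; cmd=(-27.500, -24.000, -147.500°) → follower=(39.000, -13.000, -272.000°)
step 5: Δleader=(-11.000, 20.000, -42.000°), engaged; cmd=(-43.500, 18.000, -167.500°) → follower=(-4.500, 5.000, -439.500°)
step 6: Δleader=(24.000, 8.000, 0.000°), disengaged; cmd=(0,0,0) → follower holds at (-4.500, 5.000, -439.500°)

57.500 15.000 58.500
57.500 15.000 58.500
150.000 11.000 15.000
66.500 11.000 -124.500
39.000 -13.000 -272.000
-4.500 5.000 -439.500
-4.500 5.000 -439.500
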